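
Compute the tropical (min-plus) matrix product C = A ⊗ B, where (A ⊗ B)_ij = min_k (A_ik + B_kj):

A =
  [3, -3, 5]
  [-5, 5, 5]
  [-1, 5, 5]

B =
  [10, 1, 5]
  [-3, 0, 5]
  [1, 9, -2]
A ⊗ B =
  [-6, -3, 2]
  [2, -4, 0]
  [2, 0, 3]

Apply the min-plus product entry-by-entry:
  C[0][0] = min over k of (A[0][0] + B[0][0] = 3 + 10 = 13, A[0][1] + B[1][0] = -3 + -3 = -6, A[0][2] + B[2][0] = 5 + 1 = 6) = -6 (attained at k = 1)
  C[0][1] = min over k of (A[0][0] + B[0][1] = 3 + 1 = 4, A[0][1] + B[1][1] = -3 + 0 = -3, A[0][2] + B[2][1] = 5 + 9 = 14) = -3 (attained at k = 1)
  C[0][2] = min over k of (A[0][0] + B[0][2] = 3 + 5 = 8, A[0][1] + B[1][2] = -3 + 5 = 2, A[0][2] + B[2][2] = 5 + -2 = 3) = 2 (attained at k = 1)
  C[1][0] = min over k of (A[1][0] + B[0][0] = -5 + 10 = 5, A[1][1] + B[1][0] = 5 + -3 = 2, A[1][2] + B[2][0] = 5 + 1 = 6) = 2 (attained at k = 1)
  C[1][1] = min over k of (A[1][0] + B[0][1] = -5 + 1 = -4, A[1][1] + B[1][1] = 5 + 0 = 5, A[1][2] + B[2][1] = 5 + 9 = 14) = -4 (attained at k = 0)
  C[1][2] = min over k of (A[1][0] + B[0][2] = -5 + 5 = 0, A[1][1] + B[1][2] = 5 + 5 = 10, A[1][2] + B[2][2] = 5 + -2 = 3) = 0 (attained at k = 0)
  C[2][0] = min over k of (A[2][0] + B[0][0] = -1 + 10 = 9, A[2][1] + B[1][0] = 5 + -3 = 2, A[2][2] + B[2][0] = 5 + 1 = 6) = 2 (attained at k = 1)
  C[2][1] = min over k of (A[2][0] + B[0][1] = -1 + 1 = 0, A[2][1] + B[1][1] = 5 + 0 = 5, A[2][2] + B[2][1] = 5 + 9 = 14) = 0 (attained at k = 0)
  C[2][2] = min over k of (A[2][0] + B[0][2] = -1 + 5 = 4, A[2][1] + B[1][2] = 5 + 5 = 10, A[2][2] + B[2][2] = 5 + -2 = 3) = 3 (attained at k = 2)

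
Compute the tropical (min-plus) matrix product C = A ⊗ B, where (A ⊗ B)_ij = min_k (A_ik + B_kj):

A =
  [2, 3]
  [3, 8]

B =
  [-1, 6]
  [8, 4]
A ⊗ B =
  [1, 7]
  [2, 9]

Apply the min-plus product entry-by-entry:
  C[0][0] = min over k of (A[0][0] + B[0][0] = 2 + -1 = 1, A[0][1] + B[1][0] = 3 + 8 = 11) = 1 (attained at k = 0)
  C[0][1] = min over k of (A[0][0] + B[0][1] = 2 + 6 = 8, A[0][1] + B[1][1] = 3 + 4 = 7) = 7 (attained at k = 1)
  C[1][0] = min over k of (A[1][0] + B[0][0] = 3 + -1 = 2, A[1][1] + B[1][0] = 8 + 8 = 16) = 2 (attained at k = 0)
  C[1][1] = min over k of (A[1][0] + B[0][1] = 3 + 6 = 9, A[1][1] + B[1][1] = 8 + 4 = 12) = 9 (attained at k = 0)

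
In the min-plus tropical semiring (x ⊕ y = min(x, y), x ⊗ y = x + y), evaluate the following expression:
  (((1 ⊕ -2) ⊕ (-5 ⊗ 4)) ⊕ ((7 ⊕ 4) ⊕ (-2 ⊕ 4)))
(((1 ⊕ -2) ⊕ (-5 ⊗ 4)) ⊕ ((7 ⊕ 4) ⊕ (-2 ⊕ 4))) = -2

Expand innermost to outermost. Recall ⊕ takes the minimum of its arguments and ⊗ takes their sum. Working out the expression (((1 ⊕ -2) ⊕ (-5 ⊗ 4)) ⊕ ((7 ⊕ 4) ⊕ (-2 ⊕ 4))) gives -2.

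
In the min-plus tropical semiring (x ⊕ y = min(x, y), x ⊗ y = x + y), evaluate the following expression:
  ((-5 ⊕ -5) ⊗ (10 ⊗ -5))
((-5 ⊕ -5) ⊗ (10 ⊗ -5)) = 0

Expand innermost to outermost. Recall ⊕ takes the minimum of its arguments and ⊗ takes their sum. Working out the expression ((-5 ⊕ -5) ⊗ (10 ⊗ -5)) gives 0.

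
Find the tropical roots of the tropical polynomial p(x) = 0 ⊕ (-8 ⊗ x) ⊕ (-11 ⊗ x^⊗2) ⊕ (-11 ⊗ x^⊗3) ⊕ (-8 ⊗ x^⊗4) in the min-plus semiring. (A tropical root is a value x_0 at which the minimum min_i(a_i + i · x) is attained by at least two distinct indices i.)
Roots: {-3, 0, 3, 8}

Each tropical root is a break point of the lower envelope of the lines y = a_i + i · x (there are 5 lines, with slopes 0, 1, ..., 4). Only the lines that attain the minimum somewhere contribute to roots; other lines are dominated. Here the surviving (envelope) indices are i = 4, i = 3, i = 2, i = 1, i = 0.
Intersections between consecutive envelope lines give the roots: for adjacent envelope indices i < j the intersection is x = (a_i − a_j) / (j − i). Reading off the sorted break points: {-3, 0, 3, 8}.
Verification: at each break x_0, at least two indices attain the minimum of min_i(a_i + i · x_0).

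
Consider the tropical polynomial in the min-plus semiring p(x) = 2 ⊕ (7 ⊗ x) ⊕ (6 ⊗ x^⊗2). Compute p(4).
p(4) = 2

A tropical monomial a ⊗ x^⊗i evaluates to a + i · x. Evaluating each term at x = 4:
  Term 0 contributes 2 + 0 · 4 = 2
  Term 1 contributes 7 + 1 · 4 = 11
  Term 2 contributes 6 + 2 · 4 = 14
p(4) = ⊕ of these = min[2, 11, 14] = 2.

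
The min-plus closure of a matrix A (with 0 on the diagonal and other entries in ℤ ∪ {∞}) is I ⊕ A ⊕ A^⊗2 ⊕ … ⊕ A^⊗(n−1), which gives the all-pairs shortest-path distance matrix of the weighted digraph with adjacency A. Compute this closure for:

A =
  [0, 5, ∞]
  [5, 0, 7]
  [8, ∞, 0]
Closure =
  [0, 5, 12]
  [5, 0, 7]
  [8, 13, 0]

This is the Floyd-Warshall all-pairs shortest-path computation. For each intermediate vertex k = 0, 1, …, 2, update dist[i][j] ← min(dist[i][j], dist[i][k] + dist[k][j]). The final matrix gives, for each (i, j), the minimum total weight of any directed path from i to j (possibly empty when i = j).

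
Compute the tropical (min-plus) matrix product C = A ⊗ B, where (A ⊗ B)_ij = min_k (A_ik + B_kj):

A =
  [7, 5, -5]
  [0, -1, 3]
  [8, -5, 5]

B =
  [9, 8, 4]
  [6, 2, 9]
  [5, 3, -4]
A ⊗ B =
  [0, -2, -9]
  [5, 1, -1]
  [1, -3, 1]

Apply the min-plus product entry-by-entry:
  C[0][0] = min over k of (A[0][0] + B[0][0] = 7 + 9 = 16, A[0][1] + B[1][0] = 5 + 6 = 11, A[0][2] + B[2][0] = -5 + 5 = 0) = 0 (attained at k = 2)
  C[0][1] = min over k of (A[0][0] + B[0][1] = 7 + 8 = 15, A[0][1] + B[1][1] = 5 + 2 = 7, A[0][2] + B[2][1] = -5 + 3 = -2) = -2 (attained at k = 2)
  C[0][2] = min over k of (A[0][0] + B[0][2] = 7 + 4 = 11, A[0][1] + B[1][2] = 5 + 9 = 14, A[0][2] + B[2][2] = -5 + -4 = -9) = -9 (attained at k = 2)
  C[1][0] = min over k of (A[1][0] + B[0][0] = 0 + 9 = 9, A[1][1] + B[1][0] = -1 + 6 = 5, A[1][2] + B[2][0] = 3 + 5 = 8) = 5 (attained at k = 1)
  C[1][1] = min over k of (A[1][0] + B[0][1] = 0 + 8 = 8, A[1][1] + B[1][1] = -1 + 2 = 1, A[1][2] + B[2][1] = 3 + 3 = 6) = 1 (attained at k = 1)
  C[1][2] = min over k of (A[1][0] + B[0][2] = 0 + 4 = 4, A[1][1] + B[1][2] = -1 + 9 = 8, A[1][2] + B[2][2] = 3 + -4 = -1) = -1 (attained at k = 2)
  C[2][0] = min over k of (A[2][0] + B[0][0] = 8 + 9 = 17, A[2][1] + B[1][0] = -5 + 6 = 1, A[2][2] + B[2][0] = 5 + 5 = 10) = 1 (attained at k = 1)
  C[2][1] = min over k of (A[2][0] + B[0][1] = 8 + 8 = 16, A[2][1] + B[1][1] = -5 + 2 = -3, A[2][2] + B[2][1] = 5 + 3 = 8) = -3 (attained at k = 1)
  C[2][2] = min over k of (A[2][0] + B[0][2] = 8 + 4 = 12, A[2][1] + B[1][2] = -5 + 9 = 4, A[2][2] + B[2][2] = 5 + -4 = 1) = 1 (attained at k = 2)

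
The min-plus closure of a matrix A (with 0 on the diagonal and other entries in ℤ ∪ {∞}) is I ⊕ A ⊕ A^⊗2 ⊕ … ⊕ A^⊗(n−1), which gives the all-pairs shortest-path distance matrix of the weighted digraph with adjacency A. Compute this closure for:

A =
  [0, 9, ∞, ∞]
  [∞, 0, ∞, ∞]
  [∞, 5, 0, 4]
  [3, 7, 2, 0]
Closure =
  [0, 9, ∞, ∞]
  [∞, 0, ∞, ∞]
  [7, 5, 0, 4]
  [3, 7, 2, 0]

This is the Floyd-Warshall all-pairs shortest-path computation. For each intermediate vertex k = 0, 1, …, 3, update dist[i][j] ← min(dist[i][j], dist[i][k] + dist[k][j]). The final matrix gives, for each (i, j), the minimum total weight of any directed path from i to j (possibly empty when i = j).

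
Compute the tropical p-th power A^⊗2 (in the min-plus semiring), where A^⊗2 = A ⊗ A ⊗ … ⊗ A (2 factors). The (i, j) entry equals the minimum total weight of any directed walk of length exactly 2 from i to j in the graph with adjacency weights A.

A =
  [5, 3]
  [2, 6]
A^⊗2 =
  [5, 8]
  [7, 5]

Each entry (A^⊗2)_ij equals the minimum over all length-2 walks i = v_0 → v_1 → … → v_2 = j of Σ_t A[v_t][v_{t+1}]. For example, for (i, j) = (0, 1) we minimise over 2 possible intermediate vertex sequences; the minimum is 8, attained along the walk 0 → 0 → 1.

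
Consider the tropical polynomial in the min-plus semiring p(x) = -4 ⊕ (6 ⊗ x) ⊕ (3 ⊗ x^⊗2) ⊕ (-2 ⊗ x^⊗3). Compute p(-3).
p(-3) = -11

A tropical monomial a ⊗ x^⊗i evaluates to a + i · x. Evaluating each term at x = -3:
  Term 0 contributes -4 + 0 · -3 = -4
  Term 1 contributes 6 + 1 · -3 = 3
  Term 2 contributes 3 + 2 · -3 = -3
  Term 3 contributes -2 + 3 · -3 = -11
p(-3) = ⊕ of these = min[-4, 3, -3, -11] = -11.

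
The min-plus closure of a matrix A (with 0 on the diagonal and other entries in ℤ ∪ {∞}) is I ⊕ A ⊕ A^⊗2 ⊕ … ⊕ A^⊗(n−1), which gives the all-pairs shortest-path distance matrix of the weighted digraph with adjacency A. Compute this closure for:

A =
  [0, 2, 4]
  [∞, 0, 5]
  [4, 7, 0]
Closure =
  [0, 2, 4]
  [9, 0, 5]
  [4, 6, 0]

This is the Floyd-Warshall all-pairs shortest-path computation. For each intermediate vertex k = 0, 1, …, 2, update dist[i][j] ← min(dist[i][j], dist[i][k] + dist[k][j]). The final matrix gives, for each (i, j), the minimum total weight of any directed path from i to j (possibly empty when i = j).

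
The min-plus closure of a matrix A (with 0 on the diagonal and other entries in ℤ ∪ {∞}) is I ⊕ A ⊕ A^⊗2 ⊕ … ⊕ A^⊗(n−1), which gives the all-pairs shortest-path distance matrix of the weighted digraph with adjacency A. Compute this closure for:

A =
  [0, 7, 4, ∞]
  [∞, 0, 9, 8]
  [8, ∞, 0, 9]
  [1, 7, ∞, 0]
Closure =
  [0, 7, 4, 13]
  [9, 0, 9, 8]
  [8, 15, 0, 9]
  [1, 7, 5, 0]

This is the Floyd-Warshall all-pairs shortest-path computation. For each intermediate vertex k = 0, 1, …, 3, update dist[i][j] ← min(dist[i][j], dist[i][k] + dist[k][j]). The final matrix gives, for each (i, j), the minimum total weight of any directed path from i to j (possibly empty when i = j).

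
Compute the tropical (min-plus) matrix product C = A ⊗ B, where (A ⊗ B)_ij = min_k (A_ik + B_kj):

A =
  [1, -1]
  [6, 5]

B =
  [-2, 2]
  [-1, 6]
A ⊗ B =
  [-2, 3]
  [4, 8]

Apply the min-plus product entry-by-entry:
  C[0][0] = min over k of (A[0][0] + B[0][0] = 1 + -2 = -1, A[0][1] + B[1][0] = -1 + -1 = -2) = -2 (attained at k = 1)
  C[0][1] = min over k of (A[0][0] + B[0][1] = 1 + 2 = 3, A[0][1] + B[1][1] = -1 + 6 = 5) = 3 (attained at k = 0)
  C[1][0] = min over k of (A[1][0] + B[0][0] = 6 + -2 = 4, A[1][1] + B[1][0] = 5 + -1 = 4) = 4 (attained at k = 0)
  C[1][1] = min over k of (A[1][0] + B[0][1] = 6 + 2 = 8, A[1][1] + B[1][1] = 5 + 6 = 11) = 8 (attained at k = 0)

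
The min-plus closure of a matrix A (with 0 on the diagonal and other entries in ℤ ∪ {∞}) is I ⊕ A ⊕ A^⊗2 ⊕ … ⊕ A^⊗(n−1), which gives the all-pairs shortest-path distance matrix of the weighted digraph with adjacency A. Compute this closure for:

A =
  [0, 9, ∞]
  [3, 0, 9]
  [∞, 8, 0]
Closure =
  [0, 9, 18]
  [3, 0, 9]
  [11, 8, 0]

This is the Floyd-Warshall all-pairs shortest-path computation. For each intermediate vertex k = 0, 1, …, 2, update dist[i][j] ← min(dist[i][j], dist[i][k] + dist[k][j]). The final matrix gives, for each (i, j), the minimum total weight of any directed path from i to j (possibly empty when i = j).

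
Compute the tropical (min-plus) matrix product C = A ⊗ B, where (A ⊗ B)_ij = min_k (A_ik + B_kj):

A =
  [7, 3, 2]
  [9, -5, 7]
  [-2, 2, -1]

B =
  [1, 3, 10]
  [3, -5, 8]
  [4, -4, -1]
A ⊗ B =
  [6, -2, 1]
  [-2, -10, 3]
  [-1, -5, -2]

Apply the min-plus product entry-by-entry:
  C[0][0] = min over k of (A[0][0] + B[0][0] = 7 + 1 = 8, A[0][1] + B[1][0] = 3 + 3 = 6, A[0][2] + B[2][0] = 2 + 4 = 6) = 6 (attained at k = 1)
  C[0][1] = min over k of (A[0][0] + B[0][1] = 7 + 3 = 10, A[0][1] + B[1][1] = 3 + -5 = -2, A[0][2] + B[2][1] = 2 + -4 = -2) = -2 (attained at k = 1)
  C[0][2] = min over k of (A[0][0] + B[0][2] = 7 + 10 = 17, A[0][1] + B[1][2] = 3 + 8 = 11, A[0][2] + B[2][2] = 2 + -1 = 1) = 1 (attained at k = 2)
  C[1][0] = min over k of (A[1][0] + B[0][0] = 9 + 1 = 10, A[1][1] + B[1][0] = -5 + 3 = -2, A[1][2] + B[2][0] = 7 + 4 = 11) = -2 (attained at k = 1)
  C[1][1] = min over k of (A[1][0] + B[0][1] = 9 + 3 = 12, A[1][1] + B[1][1] = -5 + -5 = -10, A[1][2] + B[2][1] = 7 + -4 = 3) = -10 (attained at k = 1)
  C[1][2] = min over k of (A[1][0] + B[0][2] = 9 + 10 = 19, A[1][1] + B[1][2] = -5 + 8 = 3, A[1][2] + B[2][2] = 7 + -1 = 6) = 3 (attained at k = 1)
  C[2][0] = min over k of (A[2][0] + B[0][0] = -2 + 1 = -1, A[2][1] + B[1][0] = 2 + 3 = 5, A[2][2] + B[2][0] = -1 + 4 = 3) = -1 (attained at k = 0)
  C[2][1] = min over k of (A[2][0] + B[0][1] = -2 + 3 = 1, A[2][1] + B[1][1] = 2 + -5 = -3, A[2][2] + B[2][1] = -1 + -4 = -5) = -5 (attained at k = 2)
  C[2][2] = min over k of (A[2][0] + B[0][2] = -2 + 10 = 8, A[2][1] + B[1][2] = 2 + 8 = 10, A[2][2] + B[2][2] = -1 + -1 = -2) = -2 (attained at k = 2)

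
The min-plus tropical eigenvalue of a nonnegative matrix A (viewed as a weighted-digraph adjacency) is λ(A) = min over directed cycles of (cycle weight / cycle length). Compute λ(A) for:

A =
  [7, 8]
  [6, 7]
λ(A) = 7

Enumerate directed cycles and compute their means (weight / length). Sample:
  cycle 0 → 0: weight = 7, length = 1, mean = 7/1 ≈ 7.000
  cycle 1 → 1: weight = 7, length = 1, mean = 7/1 ≈ 7.000
  cycle 0 → 1 → 0: weight = 14, length = 2, mean = 14/2 ≈ 7.000
  cycle 1 → 0 → 1: weight = 14, length = 2, mean = 14/2 ≈ 7.000
Minimum mean = 7.000, attained e.g. along the cycle 0 → 0 with weight 7 and length 1. So λ(A) = 7/1 = 7.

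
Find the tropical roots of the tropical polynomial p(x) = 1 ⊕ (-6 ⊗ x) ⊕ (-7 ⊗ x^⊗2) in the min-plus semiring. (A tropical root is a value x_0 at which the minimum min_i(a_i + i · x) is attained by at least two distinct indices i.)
Roots: {1, 7}

Each tropical root is a break point of the lower envelope of the lines y = a_i + i · x (there are 3 lines, with slopes 0, 1, ..., 2). Only the lines that attain the minimum somewhere contribute to roots; other lines are dominated. Here the surviving (envelope) indices are i = 2, i = 1, i = 0.
Intersections between consecutive envelope lines give the roots: for adjacent envelope indices i < j the intersection is x = (a_i − a_j) / (j − i). Reading off the sorted break points: {1, 7}.
Verification: at each break x_0, at least two indices attain the minimum of min_i(a_i + i · x_0).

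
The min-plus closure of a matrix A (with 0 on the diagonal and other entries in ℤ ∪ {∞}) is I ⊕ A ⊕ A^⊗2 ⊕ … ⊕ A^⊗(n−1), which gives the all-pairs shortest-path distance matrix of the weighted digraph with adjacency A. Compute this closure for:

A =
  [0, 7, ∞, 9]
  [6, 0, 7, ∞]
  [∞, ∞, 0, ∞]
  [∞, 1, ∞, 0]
Closure =
  [0, 7, 14, 9]
  [6, 0, 7, 15]
  [∞, ∞, 0, ∞]
  [7, 1, 8, 0]

This is the Floyd-Warshall all-pairs shortest-path computation. For each intermediate vertex k = 0, 1, …, 3, update dist[i][j] ← min(dist[i][j], dist[i][k] + dist[k][j]). The final matrix gives, for each (i, j), the minimum total weight of any directed path from i to j (possibly empty when i = j).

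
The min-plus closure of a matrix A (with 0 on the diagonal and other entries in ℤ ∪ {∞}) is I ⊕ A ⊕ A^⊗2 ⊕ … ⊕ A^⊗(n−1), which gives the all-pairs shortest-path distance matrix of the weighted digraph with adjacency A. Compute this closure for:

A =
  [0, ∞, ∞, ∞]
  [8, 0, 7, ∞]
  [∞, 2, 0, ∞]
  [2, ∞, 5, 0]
Closure =
  [0, ∞, ∞, ∞]
  [8, 0, 7, ∞]
  [10, 2, 0, ∞]
  [2, 7, 5, 0]

This is the Floyd-Warshall all-pairs shortest-path computation. For each intermediate vertex k = 0, 1, …, 3, update dist[i][j] ← min(dist[i][j], dist[i][k] + dist[k][j]). The final matrix gives, for each (i, j), the minimum total weight of any directed path from i to j (possibly empty when i = j).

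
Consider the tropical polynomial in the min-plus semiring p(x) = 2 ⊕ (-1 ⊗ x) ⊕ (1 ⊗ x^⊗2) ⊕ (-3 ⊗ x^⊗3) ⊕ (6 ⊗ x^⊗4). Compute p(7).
p(7) = 2

A tropical monomial a ⊗ x^⊗i evaluates to a + i · x. Evaluating each term at x = 7:
  Term 0 contributes 2 + 0 · 7 = 2
  Term 1 contributes -1 + 1 · 7 = 6
  Term 2 contributes 1 + 2 · 7 = 15
  Term 3 contributes -3 + 3 · 7 = 18
  Term 4 contributes 6 + 4 · 7 = 34
p(7) = ⊕ of these = min[2, 6, 15, 18, 34] = 2.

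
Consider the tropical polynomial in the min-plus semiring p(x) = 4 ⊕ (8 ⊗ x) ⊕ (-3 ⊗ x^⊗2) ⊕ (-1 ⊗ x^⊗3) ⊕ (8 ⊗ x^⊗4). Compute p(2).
p(2) = 1

A tropical monomial a ⊗ x^⊗i evaluates to a + i · x. Evaluating each term at x = 2:
  Term 0 contributes 4 + 0 · 2 = 4
  Term 1 contributes 8 + 1 · 2 = 10
  Term 2 contributes -3 + 2 · 2 = 1
  Term 3 contributes -1 + 3 · 2 = 5
  Term 4 contributes 8 + 4 · 2 = 16
p(2) = ⊕ of these = min[4, 10, 1, 5, 16] = 1.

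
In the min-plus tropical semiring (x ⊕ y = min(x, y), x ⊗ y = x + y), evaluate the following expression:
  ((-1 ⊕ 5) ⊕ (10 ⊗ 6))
((-1 ⊕ 5) ⊕ (10 ⊗ 6)) = -1

Expand innermost to outermost. Recall ⊕ takes the minimum of its arguments and ⊗ takes their sum. Working out the expression ((-1 ⊕ 5) ⊕ (10 ⊗ 6)) gives -1.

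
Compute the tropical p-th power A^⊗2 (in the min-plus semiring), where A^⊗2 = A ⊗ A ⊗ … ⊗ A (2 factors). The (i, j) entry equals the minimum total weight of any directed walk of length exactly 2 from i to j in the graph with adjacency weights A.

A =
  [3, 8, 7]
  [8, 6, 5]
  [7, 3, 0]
A^⊗2 =
  [6, 10, 7]
  [11, 8, 5]
  [7, 3, 0]

Each entry (A^⊗2)_ij equals the minimum over all length-2 walks i = v_0 → v_1 → … → v_2 = j of Σ_t A[v_t][v_{t+1}]. For example, for (i, j) = (0, 2) we minimise over 3 possible intermediate vertex sequences; the minimum is 7, attained along the walk 0 → 2 → 2.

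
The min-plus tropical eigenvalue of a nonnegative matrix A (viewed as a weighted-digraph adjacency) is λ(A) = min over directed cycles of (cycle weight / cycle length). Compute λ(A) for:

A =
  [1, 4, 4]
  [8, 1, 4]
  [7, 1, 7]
λ(A) = 1

Enumerate directed cycles and compute their means (weight / length). Sample:
  cycle 0 → 0: weight = 1, length = 1, mean = 1/1 ≈ 1.000
  cycle 1 → 1: weight = 1, length = 1, mean = 1/1 ≈ 1.000
  cycle 2 → 2: weight = 7, length = 1, mean = 7/1 ≈ 7.000
  cycle 0 → 1 → 0: weight = 12, length = 2, mean = 12/2 ≈ 6.000
  cycle 0 → 2 → 0: weight = 11, length = 2, mean = 11/2 ≈ 5.500
  cycle 1 → 0 → 1: weight = 12, length = 2, mean = 12/2 ≈ 6.000
Minimum mean = 1.000, attained e.g. along the cycle 0 → 0 with weight 1 and length 1. So λ(A) = 1/1 = 1.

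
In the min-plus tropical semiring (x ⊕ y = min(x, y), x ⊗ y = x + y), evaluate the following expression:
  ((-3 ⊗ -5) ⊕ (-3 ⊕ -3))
((-3 ⊗ -5) ⊕ (-3 ⊕ -3)) = -8

Expand innermost to outermost. Recall ⊕ takes the minimum of its arguments and ⊗ takes their sum. Working out the expression ((-3 ⊗ -5) ⊕ (-3 ⊕ -3)) gives -8.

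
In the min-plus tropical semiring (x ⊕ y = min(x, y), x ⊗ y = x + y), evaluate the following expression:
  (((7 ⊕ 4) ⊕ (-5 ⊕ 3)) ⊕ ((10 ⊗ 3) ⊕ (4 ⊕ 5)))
(((7 ⊕ 4) ⊕ (-5 ⊕ 3)) ⊕ ((10 ⊗ 3) ⊕ (4 ⊕ 5))) = -5

Expand innermost to outermost. Recall ⊕ takes the minimum of its arguments and ⊗ takes their sum. Working out the expression (((7 ⊕ 4) ⊕ (-5 ⊕ 3)) ⊕ ((10 ⊗ 3) ⊕ (4 ⊕ 5))) gives -5.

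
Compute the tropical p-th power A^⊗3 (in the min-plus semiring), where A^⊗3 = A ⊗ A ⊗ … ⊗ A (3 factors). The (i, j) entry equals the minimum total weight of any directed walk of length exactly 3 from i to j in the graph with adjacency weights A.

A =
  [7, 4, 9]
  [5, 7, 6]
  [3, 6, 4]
A^⊗3 =
  [13, 13, 14]
  [13, 13, 14]
  [11, 11, 12]

Each entry (A^⊗3)_ij equals the minimum over all length-3 walks i = v_0 → v_1 → … → v_3 = j of Σ_t A[v_t][v_{t+1}]. For example, for (i, j) = (0, 2) we minimise over 9 possible intermediate vertex sequences; the minimum is 14, attained along the walk 0 → 1 → 2 → 2.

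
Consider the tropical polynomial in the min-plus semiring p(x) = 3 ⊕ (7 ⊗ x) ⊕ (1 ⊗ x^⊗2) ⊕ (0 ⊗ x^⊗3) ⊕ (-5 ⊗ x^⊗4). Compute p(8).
p(8) = 3

A tropical monomial a ⊗ x^⊗i evaluates to a + i · x. Evaluating each term at x = 8:
  Term 0 contributes 3 + 0 · 8 = 3
  Term 1 contributes 7 + 1 · 8 = 15
  Term 2 contributes 1 + 2 · 8 = 17
  Term 3 contributes 0 + 3 · 8 = 24
  Term 4 contributes -5 + 4 · 8 = 27
p(8) = ⊕ of these = min[3, 15, 17, 24, 27] = 3.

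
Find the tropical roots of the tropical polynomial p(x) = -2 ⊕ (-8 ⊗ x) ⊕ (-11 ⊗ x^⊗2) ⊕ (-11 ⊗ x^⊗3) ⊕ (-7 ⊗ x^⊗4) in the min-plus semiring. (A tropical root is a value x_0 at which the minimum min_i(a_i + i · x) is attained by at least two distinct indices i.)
Roots: {-4, 0, 3, 6}

Each tropical root is a break point of the lower envelope of the lines y = a_i + i · x (there are 5 lines, with slopes 0, 1, ..., 4). Only the lines that attain the minimum somewhere contribute to roots; other lines are dominated. Here the surviving (envelope) indices are i = 4, i = 3, i = 2, i = 1, i = 0.
Intersections between consecutive envelope lines give the roots: for adjacent envelope indices i < j the intersection is x = (a_i − a_j) / (j − i). Reading off the sorted break points: {-4, 0, 3, 6}.
Verification: at each break x_0, at least two indices attain the minimum of min_i(a_i + i · x_0).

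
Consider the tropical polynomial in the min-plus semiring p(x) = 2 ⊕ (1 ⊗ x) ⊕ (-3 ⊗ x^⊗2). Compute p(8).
p(8) = 2

A tropical monomial a ⊗ x^⊗i evaluates to a + i · x. Evaluating each term at x = 8:
  Term 0 contributes 2 + 0 · 8 = 2
  Term 1 contributes 1 + 1 · 8 = 9
  Term 2 contributes -3 + 2 · 8 = 13
p(8) = ⊕ of these = min[2, 9, 13] = 2.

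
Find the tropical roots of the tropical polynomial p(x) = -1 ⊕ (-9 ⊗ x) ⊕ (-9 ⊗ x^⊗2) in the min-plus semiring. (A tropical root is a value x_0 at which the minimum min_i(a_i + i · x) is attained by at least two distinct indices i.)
Roots: {0, 8}

Each tropical root is a break point of the lower envelope of the lines y = a_i + i · x (there are 3 lines, with slopes 0, 1, ..., 2). Only the lines that attain the minimum somewhere contribute to roots; other lines are dominated. Here the surviving (envelope) indices are i = 2, i = 1, i = 0.
Intersections between consecutive envelope lines give the roots: for adjacent envelope indices i < j the intersection is x = (a_i − a_j) / (j − i). Reading off the sorted break points: {0, 8}.
Verification: at each break x_0, at least two indices attain the minimum of min_i(a_i + i · x_0).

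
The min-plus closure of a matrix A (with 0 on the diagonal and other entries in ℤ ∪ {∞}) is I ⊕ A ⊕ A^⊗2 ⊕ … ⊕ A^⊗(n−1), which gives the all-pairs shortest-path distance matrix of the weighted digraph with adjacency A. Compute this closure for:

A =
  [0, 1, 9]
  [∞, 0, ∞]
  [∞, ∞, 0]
Closure =
  [0, 1, 9]
  [∞, 0, ∞]
  [∞, ∞, 0]

This is the Floyd-Warshall all-pairs shortest-path computation. For each intermediate vertex k = 0, 1, …, 2, update dist[i][j] ← min(dist[i][j], dist[i][k] + dist[k][j]). The final matrix gives, for each (i, j), the minimum total weight of any directed path from i to j (possibly empty when i = j).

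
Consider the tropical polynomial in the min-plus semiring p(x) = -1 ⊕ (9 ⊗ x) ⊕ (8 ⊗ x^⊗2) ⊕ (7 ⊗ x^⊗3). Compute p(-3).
p(-3) = -2

A tropical monomial a ⊗ x^⊗i evaluates to a + i · x. Evaluating each term at x = -3:
  Term 0 contributes -1 + 0 · -3 = -1
  Term 1 contributes 9 + 1 · -3 = 6
  Term 2 contributes 8 + 2 · -3 = 2
  Term 3 contributes 7 + 3 · -3 = -2
p(-3) = ⊕ of these = min[-1, 6, 2, -2] = -2.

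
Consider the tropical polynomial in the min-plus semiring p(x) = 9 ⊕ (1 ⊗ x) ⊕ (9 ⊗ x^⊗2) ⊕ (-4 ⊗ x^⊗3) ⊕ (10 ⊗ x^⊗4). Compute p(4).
p(4) = 5

A tropical monomial a ⊗ x^⊗i evaluates to a + i · x. Evaluating each term at x = 4:
  Term 0 contributes 9 + 0 · 4 = 9
  Term 1 contributes 1 + 1 · 4 = 5
  Term 2 contributes 9 + 2 · 4 = 17
  Term 3 contributes -4 + 3 · 4 = 8
  Term 4 contributes 10 + 4 · 4 = 26
p(4) = ⊕ of these = min[9, 5, 17, 8, 26] = 5.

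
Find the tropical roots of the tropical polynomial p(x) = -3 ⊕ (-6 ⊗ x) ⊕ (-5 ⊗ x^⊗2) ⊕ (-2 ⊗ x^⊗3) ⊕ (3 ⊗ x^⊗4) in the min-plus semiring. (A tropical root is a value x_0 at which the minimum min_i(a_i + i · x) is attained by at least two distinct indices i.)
Roots: {-5, -3, -1, 3}

Each tropical root is a break point of the lower envelope of the lines y = a_i + i · x (there are 5 lines, with slopes 0, 1, ..., 4). Only the lines that attain the minimum somewhere contribute to roots; other lines are dominated. Here the surviving (envelope) indices are i = 4, i = 3, i = 2, i = 1, i = 0.
Intersections between consecutive envelope lines give the roots: for adjacent envelope indices i < j the intersection is x = (a_i − a_j) / (j − i). Reading off the sorted break points: {-5, -3, -1, 3}.
Verification: at each break x_0, at least two indices attain the minimum of min_i(a_i + i · x_0).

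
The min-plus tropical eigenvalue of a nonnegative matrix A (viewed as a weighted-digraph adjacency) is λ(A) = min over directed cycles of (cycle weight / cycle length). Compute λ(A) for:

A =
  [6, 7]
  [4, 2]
λ(A) = 2

Enumerate directed cycles and compute their means (weight / length). Sample:
  cycle 0 → 0: weight = 6, length = 1, mean = 6/1 ≈ 6.000
  cycle 1 → 1: weight = 2, length = 1, mean = 2/1 ≈ 2.000
  cycle 0 → 1 → 0: weight = 11, length = 2, mean = 11/2 ≈ 5.500
  cycle 1 → 0 → 1: weight = 11, length = 2, mean = 11/2 ≈ 5.500
Minimum mean = 2.000, attained e.g. along the cycle 1 → 1 with weight 2 and length 1. So λ(A) = 2/1 = 2.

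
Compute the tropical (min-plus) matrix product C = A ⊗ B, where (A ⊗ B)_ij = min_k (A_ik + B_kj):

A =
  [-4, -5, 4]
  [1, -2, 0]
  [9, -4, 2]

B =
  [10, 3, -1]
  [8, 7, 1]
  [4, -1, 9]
A ⊗ B =
  [3, -1, -5]
  [4, -1, -1]
  [4, 1, -3]

Apply the min-plus product entry-by-entry:
  C[0][0] = min over k of (A[0][0] + B[0][0] = -4 + 10 = 6, A[0][1] + B[1][0] = -5 + 8 = 3, A[0][2] + B[2][0] = 4 + 4 = 8) = 3 (attained at k = 1)
  C[0][1] = min over k of (A[0][0] + B[0][1] = -4 + 3 = -1, A[0][1] + B[1][1] = -5 + 7 = 2, A[0][2] + B[2][1] = 4 + -1 = 3) = -1 (attained at k = 0)
  C[0][2] = min over k of (A[0][0] + B[0][2] = -4 + -1 = -5, A[0][1] + B[1][2] = -5 + 1 = -4, A[0][2] + B[2][2] = 4 + 9 = 13) = -5 (attained at k = 0)
  C[1][0] = min over k of (A[1][0] + B[0][0] = 1 + 10 = 11, A[1][1] + B[1][0] = -2 + 8 = 6, A[1][2] + B[2][0] = 0 + 4 = 4) = 4 (attained at k = 2)
  C[1][1] = min over k of (A[1][0] + B[0][1] = 1 + 3 = 4, A[1][1] + B[1][1] = -2 + 7 = 5, A[1][2] + B[2][1] = 0 + -1 = -1) = -1 (attained at k = 2)
  C[1][2] = min over k of (A[1][0] + B[0][2] = 1 + -1 = 0, A[1][1] + B[1][2] = -2 + 1 = -1, A[1][2] + B[2][2] = 0 + 9 = 9) = -1 (attained at k = 1)
  C[2][0] = min over k of (A[2][0] + B[0][0] = 9 + 10 = 19, A[2][1] + B[1][0] = -4 + 8 = 4, A[2][2] + B[2][0] = 2 + 4 = 6) = 4 (attained at k = 1)
  C[2][1] = min over k of (A[2][0] + B[0][1] = 9 + 3 = 12, A[2][1] + B[1][1] = -4 + 7 = 3, A[2][2] + B[2][1] = 2 + -1 = 1) = 1 (attained at k = 2)
  C[2][2] = min over k of (A[2][0] + B[0][2] = 9 + -1 = 8, A[2][1] + B[1][2] = -4 + 1 = -3, A[2][2] + B[2][2] = 2 + 9 = 11) = -3 (attained at k = 1)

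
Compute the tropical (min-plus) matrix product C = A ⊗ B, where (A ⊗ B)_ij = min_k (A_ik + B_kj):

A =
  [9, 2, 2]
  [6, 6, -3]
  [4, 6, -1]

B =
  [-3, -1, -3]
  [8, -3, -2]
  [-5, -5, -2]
A ⊗ B =
  [-3, -3, 0]
  [-8, -8, -5]
  [-6, -6, -3]

Apply the min-plus product entry-by-entry:
  C[0][0] = min over k of (A[0][0] + B[0][0] = 9 + -3 = 6, A[0][1] + B[1][0] = 2 + 8 = 10, A[0][2] + B[2][0] = 2 + -5 = -3) = -3 (attained at k = 2)
  C[0][1] = min over k of (A[0][0] + B[0][1] = 9 + -1 = 8, A[0][1] + B[1][1] = 2 + -3 = -1, A[0][2] + B[2][1] = 2 + -5 = -3) = -3 (attained at k = 2)
  C[0][2] = min over k of (A[0][0] + B[0][2] = 9 + -3 = 6, A[0][1] + B[1][2] = 2 + -2 = 0, A[0][2] + B[2][2] = 2 + -2 = 0) = 0 (attained at k = 1)
  C[1][0] = min over k of (A[1][0] + B[0][0] = 6 + -3 = 3, A[1][1] + B[1][0] = 6 + 8 = 14, A[1][2] + B[2][0] = -3 + -5 = -8) = -8 (attained at k = 2)
  C[1][1] = min over k of (A[1][0] + B[0][1] = 6 + -1 = 5, A[1][1] + B[1][1] = 6 + -3 = 3, A[1][2] + B[2][1] = -3 + -5 = -8) = -8 (attained at k = 2)
  C[1][2] = min over k of (A[1][0] + B[0][2] = 6 + -3 = 3, A[1][1] + B[1][2] = 6 + -2 = 4, A[1][2] + B[2][2] = -3 + -2 = -5) = -5 (attained at k = 2)
  C[2][0] = min over k of (A[2][0] + B[0][0] = 4 + -3 = 1, A[2][1] + B[1][0] = 6 + 8 = 14, A[2][2] + B[2][0] = -1 + -5 = -6) = -6 (attained at k = 2)
  C[2][1] = min over k of (A[2][0] + B[0][1] = 4 + -1 = 3, A[2][1] + B[1][1] = 6 + -3 = 3, A[2][2] + B[2][1] = -1 + -5 = -6) = -6 (attained at k = 2)
  C[2][2] = min over k of (A[2][0] + B[0][2] = 4 + -3 = 1, A[2][1] + B[1][2] = 6 + -2 = 4, A[2][2] + B[2][2] = -1 + -2 = -3) = -3 (attained at k = 2)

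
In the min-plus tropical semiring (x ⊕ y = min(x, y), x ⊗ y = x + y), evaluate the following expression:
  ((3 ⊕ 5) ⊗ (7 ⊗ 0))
((3 ⊕ 5) ⊗ (7 ⊗ 0)) = 10

Expand innermost to outermost. Recall ⊕ takes the minimum of its arguments and ⊗ takes their sum. Working out the expression ((3 ⊕ 5) ⊗ (7 ⊗ 0)) gives 10.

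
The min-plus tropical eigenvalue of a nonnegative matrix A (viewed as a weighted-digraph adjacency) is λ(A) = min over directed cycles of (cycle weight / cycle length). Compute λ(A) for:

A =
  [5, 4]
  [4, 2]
λ(A) = 2

Enumerate directed cycles and compute their means (weight / length). Sample:
  cycle 0 → 0: weight = 5, length = 1, mean = 5/1 ≈ 5.000
  cycle 1 → 1: weight = 2, length = 1, mean = 2/1 ≈ 2.000
  cycle 0 → 1 → 0: weight = 8, length = 2, mean = 8/2 ≈ 4.000
  cycle 1 → 0 → 1: weight = 8, length = 2, mean = 8/2 ≈ 4.000
Minimum mean = 2.000, attained e.g. along the cycle 1 → 1 with weight 2 and length 1. So λ(A) = 2/1 = 2.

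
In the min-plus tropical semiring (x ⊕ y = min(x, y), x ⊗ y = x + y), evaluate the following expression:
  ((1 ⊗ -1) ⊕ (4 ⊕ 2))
((1 ⊗ -1) ⊕ (4 ⊕ 2)) = 0

Expand innermost to outermost. Recall ⊕ takes the minimum of its arguments and ⊗ takes their sum. Working out the expression ((1 ⊗ -1) ⊕ (4 ⊕ 2)) gives 0.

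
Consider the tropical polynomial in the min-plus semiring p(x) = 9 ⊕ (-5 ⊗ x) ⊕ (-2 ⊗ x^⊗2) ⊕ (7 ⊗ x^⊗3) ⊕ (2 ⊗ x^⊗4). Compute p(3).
p(3) = -2

A tropical monomial a ⊗ x^⊗i evaluates to a + i · x. Evaluating each term at x = 3:
  Term 0 contributes 9 + 0 · 3 = 9
  Term 1 contributes -5 + 1 · 3 = -2
  Term 2 contributes -2 + 2 · 3 = 4
  Term 3 contributes 7 + 3 · 3 = 16
  Term 4 contributes 2 + 4 · 3 = 14
p(3) = ⊕ of these = min[9, -2, 4, 16, 14] = -2.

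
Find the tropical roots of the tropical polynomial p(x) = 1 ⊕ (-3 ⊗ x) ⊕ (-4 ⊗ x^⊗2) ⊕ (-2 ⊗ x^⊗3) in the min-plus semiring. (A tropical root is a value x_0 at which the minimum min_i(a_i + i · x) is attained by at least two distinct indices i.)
Roots: {-2, 1, 4}

Each tropical root is a break point of the lower envelope of the lines y = a_i + i · x (there are 4 lines, with slopes 0, 1, ..., 3). Only the lines that attain the minimum somewhere contribute to roots; other lines are dominated. Here the surviving (envelope) indices are i = 3, i = 2, i = 1, i = 0.
Intersections between consecutive envelope lines give the roots: for adjacent envelope indices i < j the intersection is x = (a_i − a_j) / (j − i). Reading off the sorted break points: {-2, 1, 4}.
Verification: at each break x_0, at least two indices attain the minimum of min_i(a_i + i · x_0).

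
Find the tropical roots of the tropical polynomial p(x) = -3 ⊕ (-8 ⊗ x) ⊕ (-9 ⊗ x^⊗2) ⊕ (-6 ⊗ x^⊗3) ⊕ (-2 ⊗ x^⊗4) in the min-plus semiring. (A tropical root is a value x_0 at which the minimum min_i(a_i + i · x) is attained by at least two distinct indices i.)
Roots: {-4, -3, 1, 5}

Each tropical root is a break point of the lower envelope of the lines y = a_i + i · x (there are 5 lines, with slopes 0, 1, ..., 4). Only the lines that attain the minimum somewhere contribute to roots; other lines are dominated. Here the surviving (envelope) indices are i = 4, i = 3, i = 2, i = 1, i = 0.
Intersections between consecutive envelope lines give the roots: for adjacent envelope indices i < j the intersection is x = (a_i − a_j) / (j − i). Reading off the sorted break points: {-4, -3, 1, 5}.
Verification: at each break x_0, at least two indices attain the minimum of min_i(a_i + i · x_0).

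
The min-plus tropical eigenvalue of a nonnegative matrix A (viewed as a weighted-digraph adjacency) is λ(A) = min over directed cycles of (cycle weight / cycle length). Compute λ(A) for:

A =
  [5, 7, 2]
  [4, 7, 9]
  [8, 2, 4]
λ(A) = 8/3

Enumerate directed cycles and compute their means (weight / length). Sample:
  cycle 0 → 0: weight = 5, length = 1, mean = 5/1 ≈ 5.000
  cycle 1 → 1: weight = 7, length = 1, mean = 7/1 ≈ 7.000
  cycle 2 → 2: weight = 4, length = 1, mean = 4/1 ≈ 4.000
  cycle 0 → 1 → 0: weight = 11, length = 2, mean = 11/2 ≈ 5.500
  cycle 0 → 2 → 0: weight = 10, length = 2, mean = 10/2 ≈ 5.000
  cycle 1 → 0 → 1: weight = 11, length = 2, mean = 11/2 ≈ 5.500
Minimum mean = 2.667, attained e.g. along the cycle 0 → 2 → 1 → 0 with weight 8 and length 3. So λ(A) = 8/3 = 8/3.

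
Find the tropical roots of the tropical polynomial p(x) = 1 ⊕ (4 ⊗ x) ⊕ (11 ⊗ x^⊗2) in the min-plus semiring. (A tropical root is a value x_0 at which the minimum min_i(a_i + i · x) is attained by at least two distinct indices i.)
Roots: {-7, -3}

Each tropical root is a break point of the lower envelope of the lines y = a_i + i · x (there are 3 lines, with slopes 0, 1, ..., 2). Only the lines that attain the minimum somewhere contribute to roots; other lines are dominated. Here the surviving (envelope) indices are i = 2, i = 1, i = 0.
Intersections between consecutive envelope lines give the roots: for adjacent envelope indices i < j the intersection is x = (a_i − a_j) / (j − i). Reading off the sorted break points: {-7, -3}.
Verification: at each break x_0, at least two indices attain the minimum of min_i(a_i + i · x_0).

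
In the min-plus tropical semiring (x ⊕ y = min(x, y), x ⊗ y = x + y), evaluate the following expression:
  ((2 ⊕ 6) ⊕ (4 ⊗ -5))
((2 ⊕ 6) ⊕ (4 ⊗ -5)) = -1

Expand innermost to outermost. Recall ⊕ takes the minimum of its arguments and ⊗ takes their sum. Working out the expression ((2 ⊕ 6) ⊕ (4 ⊗ -5)) gives -1.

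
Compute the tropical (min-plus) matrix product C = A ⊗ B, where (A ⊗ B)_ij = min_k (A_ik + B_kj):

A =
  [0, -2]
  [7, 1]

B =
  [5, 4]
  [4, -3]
A ⊗ B =
  [2, -5]
  [5, -2]

Apply the min-plus product entry-by-entry:
  C[0][0] = min over k of (A[0][0] + B[0][0] = 0 + 5 = 5, A[0][1] + B[1][0] = -2 + 4 = 2) = 2 (attained at k = 1)
  C[0][1] = min over k of (A[0][0] + B[0][1] = 0 + 4 = 4, A[0][1] + B[1][1] = -2 + -3 = -5) = -5 (attained at k = 1)
  C[1][0] = min over k of (A[1][0] + B[0][0] = 7 + 5 = 12, A[1][1] + B[1][0] = 1 + 4 = 5) = 5 (attained at k = 1)
  C[1][1] = min over k of (A[1][0] + B[0][1] = 7 + 4 = 11, A[1][1] + B[1][1] = 1 + -3 = -2) = -2 (attained at k = 1)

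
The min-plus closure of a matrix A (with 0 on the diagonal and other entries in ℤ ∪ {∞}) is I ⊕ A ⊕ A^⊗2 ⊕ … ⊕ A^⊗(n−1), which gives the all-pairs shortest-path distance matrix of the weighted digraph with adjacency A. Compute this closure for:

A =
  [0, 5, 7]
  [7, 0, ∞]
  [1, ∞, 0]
Closure =
  [0, 5, 7]
  [7, 0, 14]
  [1, 6, 0]

This is the Floyd-Warshall all-pairs shortest-path computation. For each intermediate vertex k = 0, 1, …, 2, update dist[i][j] ← min(dist[i][j], dist[i][k] + dist[k][j]). The final matrix gives, for each (i, j), the minimum total weight of any directed path from i to j (possibly empty when i = j).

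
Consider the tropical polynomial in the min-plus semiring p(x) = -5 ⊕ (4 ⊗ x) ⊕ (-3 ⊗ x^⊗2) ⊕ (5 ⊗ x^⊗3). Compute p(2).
p(2) = -5

A tropical monomial a ⊗ x^⊗i evaluates to a + i · x. Evaluating each term at x = 2:
  Term 0 contributes -5 + 0 · 2 = -5
  Term 1 contributes 4 + 1 · 2 = 6
  Term 2 contributes -3 + 2 · 2 = 1
  Term 3 contributes 5 + 3 · 2 = 11
p(2) = ⊕ of these = min[-5, 6, 1, 11] = -5.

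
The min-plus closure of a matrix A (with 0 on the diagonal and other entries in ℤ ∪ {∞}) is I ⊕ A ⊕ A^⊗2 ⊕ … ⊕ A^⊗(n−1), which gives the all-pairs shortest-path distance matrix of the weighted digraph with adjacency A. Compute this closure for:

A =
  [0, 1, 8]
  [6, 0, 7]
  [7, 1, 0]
Closure =
  [0, 1, 8]
  [6, 0, 7]
  [7, 1, 0]

This is the Floyd-Warshall all-pairs shortest-path computation. For each intermediate vertex k = 0, 1, …, 2, update dist[i][j] ← min(dist[i][j], dist[i][k] + dist[k][j]). The final matrix gives, for each (i, j), the minimum total weight of any directed path from i to j (possibly empty when i = j).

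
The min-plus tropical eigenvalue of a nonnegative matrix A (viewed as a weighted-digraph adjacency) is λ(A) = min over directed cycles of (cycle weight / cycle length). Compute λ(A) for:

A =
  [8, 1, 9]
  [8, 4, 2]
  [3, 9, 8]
λ(A) = 2

Enumerate directed cycles and compute their means (weight / length). Sample:
  cycle 0 → 0: weight = 8, length = 1, mean = 8/1 ≈ 8.000
  cycle 1 → 1: weight = 4, length = 1, mean = 4/1 ≈ 4.000
  cycle 2 → 2: weight = 8, length = 1, mean = 8/1 ≈ 8.000
  cycle 0 → 1 → 0: weight = 9, length = 2, mean = 9/2 ≈ 4.500
  cycle 0 → 2 → 0: weight = 12, length = 2, mean = 12/2 ≈ 6.000
  cycle 1 → 0 → 1: weight = 9, length = 2, mean = 9/2 ≈ 4.500
Minimum mean = 2.000, attained e.g. along the cycle 0 → 1 → 2 → 0 with weight 6 and length 3. So λ(A) = 6/3 = 2.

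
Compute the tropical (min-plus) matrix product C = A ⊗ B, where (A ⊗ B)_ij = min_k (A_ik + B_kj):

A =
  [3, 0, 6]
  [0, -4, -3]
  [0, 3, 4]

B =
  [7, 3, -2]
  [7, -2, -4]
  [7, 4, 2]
A ⊗ B =
  [7, -2, -4]
  [3, -6, -8]
  [7, 1, -2]

Apply the min-plus product entry-by-entry:
  C[0][0] = min over k of (A[0][0] + B[0][0] = 3 + 7 = 10, A[0][1] + B[1][0] = 0 + 7 = 7, A[0][2] + B[2][0] = 6 + 7 = 13) = 7 (attained at k = 1)
  C[0][1] = min over k of (A[0][0] + B[0][1] = 3 + 3 = 6, A[0][1] + B[1][1] = 0 + -2 = -2, A[0][2] + B[2][1] = 6 + 4 = 10) = -2 (attained at k = 1)
  C[0][2] = min over k of (A[0][0] + B[0][2] = 3 + -2 = 1, A[0][1] + B[1][2] = 0 + -4 = -4, A[0][2] + B[2][2] = 6 + 2 = 8) = -4 (attained at k = 1)
  C[1][0] = min over k of (A[1][0] + B[0][0] = 0 + 7 = 7, A[1][1] + B[1][0] = -4 + 7 = 3, A[1][2] + B[2][0] = -3 + 7 = 4) = 3 (attained at k = 1)
  C[1][1] = min over k of (A[1][0] + B[0][1] = 0 + 3 = 3, A[1][1] + B[1][1] = -4 + -2 = -6, A[1][2] + B[2][1] = -3 + 4 = 1) = -6 (attained at k = 1)
  C[1][2] = min over k of (A[1][0] + B[0][2] = 0 + -2 = -2, A[1][1] + B[1][2] = -4 + -4 = -8, A[1][2] + B[2][2] = -3 + 2 = -1) = -8 (attained at k = 1)
  C[2][0] = min over k of (A[2][0] + B[0][0] = 0 + 7 = 7, A[2][1] + B[1][0] = 3 + 7 = 10, A[2][2] + B[2][0] = 4 + 7 = 11) = 7 (attained at k = 0)
  C[2][1] = min over k of (A[2][0] + B[0][1] = 0 + 3 = 3, A[2][1] + B[1][1] = 3 + -2 = 1, A[2][2] + B[2][1] = 4 + 4 = 8) = 1 (attained at k = 1)
  C[2][2] = min over k of (A[2][0] + B[0][2] = 0 + -2 = -2, A[2][1] + B[1][2] = 3 + -4 = -1, A[2][2] + B[2][2] = 4 + 2 = 6) = -2 (attained at k = 0)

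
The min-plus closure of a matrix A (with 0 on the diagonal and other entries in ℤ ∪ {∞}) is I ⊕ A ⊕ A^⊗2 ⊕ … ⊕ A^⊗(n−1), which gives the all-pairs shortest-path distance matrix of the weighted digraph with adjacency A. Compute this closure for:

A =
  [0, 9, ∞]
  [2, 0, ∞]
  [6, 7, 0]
Closure =
  [0, 9, ∞]
  [2, 0, ∞]
  [6, 7, 0]

This is the Floyd-Warshall all-pairs shortest-path computation. For each intermediate vertex k = 0, 1, …, 2, update dist[i][j] ← min(dist[i][j], dist[i][k] + dist[k][j]). The final matrix gives, for each (i, j), the minimum total weight of any directed path from i to j (possibly empty when i = j).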